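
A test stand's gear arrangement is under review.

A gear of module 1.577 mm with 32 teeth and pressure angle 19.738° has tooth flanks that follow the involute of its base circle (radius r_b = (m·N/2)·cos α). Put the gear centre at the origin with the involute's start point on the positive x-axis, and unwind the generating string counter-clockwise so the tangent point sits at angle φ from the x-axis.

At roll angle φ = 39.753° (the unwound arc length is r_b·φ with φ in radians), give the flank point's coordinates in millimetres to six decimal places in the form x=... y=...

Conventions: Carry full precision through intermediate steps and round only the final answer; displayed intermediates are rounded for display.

single-mesh involute tooth geometry (32T wheel at module 1.577)
pitch radius r_p = m·N/2 = 1.577·32/2 = 25.232000
base radius r_b = r_p·cos α = 25.232000·cos 19.738° = 23.749538
roll angle φ = 39.753° = 0.69382074 rad
x = r_b·(cos φ + φ·sin φ) = 28.796133
y = r_b·(sin φ − φ·cos φ) = 2.518973

x=28.796133 y=2.518973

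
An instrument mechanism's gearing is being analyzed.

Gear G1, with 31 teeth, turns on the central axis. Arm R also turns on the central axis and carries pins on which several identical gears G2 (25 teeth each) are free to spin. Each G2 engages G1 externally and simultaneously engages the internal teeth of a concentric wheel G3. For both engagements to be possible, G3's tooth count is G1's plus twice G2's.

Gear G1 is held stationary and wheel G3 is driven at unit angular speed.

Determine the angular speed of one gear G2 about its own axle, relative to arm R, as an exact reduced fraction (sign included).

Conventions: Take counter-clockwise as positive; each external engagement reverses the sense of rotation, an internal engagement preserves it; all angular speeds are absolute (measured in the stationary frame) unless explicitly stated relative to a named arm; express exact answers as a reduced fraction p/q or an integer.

topology: planetary set — G1 31T / G2 25T / G3 81T, arm = carrier (Willis)
ring teeth: 31 + 2·25 = 81
31(ω_sun−ω_arm) = −81(ω_ring−ω_arm),  ω_sun = 0, ω_ring = 1
31(0−ω_arm) = −81(1−ω_arm)  ⇒  112·ω_arm = 81  ⇒  ω_arm = 81/112
sun–planet mesh: 31·(0−81/112) = −25·(ω_p−ω_arm)  ⇒  ω_p−ω_arm = 2511/2800
exact speed ratio = 2511/2800

2511/2800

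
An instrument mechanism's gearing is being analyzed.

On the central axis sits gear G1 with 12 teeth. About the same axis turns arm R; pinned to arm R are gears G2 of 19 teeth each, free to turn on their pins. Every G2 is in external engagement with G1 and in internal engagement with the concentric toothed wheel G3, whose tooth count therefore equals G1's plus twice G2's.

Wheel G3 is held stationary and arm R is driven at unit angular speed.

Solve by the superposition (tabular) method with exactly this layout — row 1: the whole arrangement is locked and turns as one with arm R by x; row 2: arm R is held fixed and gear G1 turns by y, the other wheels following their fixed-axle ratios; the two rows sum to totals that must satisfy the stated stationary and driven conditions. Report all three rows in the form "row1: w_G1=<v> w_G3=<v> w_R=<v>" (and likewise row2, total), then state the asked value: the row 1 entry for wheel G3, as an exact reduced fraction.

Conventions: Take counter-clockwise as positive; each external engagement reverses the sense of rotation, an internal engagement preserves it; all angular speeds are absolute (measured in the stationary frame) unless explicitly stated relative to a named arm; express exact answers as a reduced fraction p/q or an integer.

row1: w_G1=1 w_G3=1 w_R=1
row2: w_G1=25/6 w_G3=-1 w_R=0
total: w_G1=31/6 w_G3=0 w_R=1
asked value: 1

class = planetary set [G3 = 12+2·19 = 50; Willis about the carrier]
row 1 (train locked, turned with arm): all members turn x
superposition row 2 [arm held]: sun y, ring −(12/50)·y, arm 0
boundary: total ω_ring = x − (12/50)·y = 0 and total ω_arm = x = 1  ⇒  y = 25/6, x = 1
row 2 ring = −(12/50)·25/6 = -1
totals (row 1 + row 2): sun 1 + 25/6 = 31/6, ring 1 + (-1) = 0, arm 1 + 0 = 1
asked cell (row1, ring) = 1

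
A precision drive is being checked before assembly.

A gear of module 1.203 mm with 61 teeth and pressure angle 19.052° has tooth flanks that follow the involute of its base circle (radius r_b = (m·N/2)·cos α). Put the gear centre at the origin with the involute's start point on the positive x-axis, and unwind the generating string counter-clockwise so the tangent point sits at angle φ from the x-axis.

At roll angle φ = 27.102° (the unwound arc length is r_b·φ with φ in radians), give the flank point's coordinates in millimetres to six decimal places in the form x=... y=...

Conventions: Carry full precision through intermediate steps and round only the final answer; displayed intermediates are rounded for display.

x=38.347248 y=1.196371

recognized (one wheel, involute flank): single-mesh tooth geometry, m = 1.203, N = 61
pitch radius r_p = m·N/2 = 1.203·61/2 = 36.691500
base radius r_b = r_p·cos α = 36.691500·cos 19.052° = 34.681639
roll angle φ = 27.102° = 0.47301913 rad
x = r_b·(cos φ + φ·sin φ) = 38.347248
y = r_b·(sin φ − φ·cos φ) = 1.196371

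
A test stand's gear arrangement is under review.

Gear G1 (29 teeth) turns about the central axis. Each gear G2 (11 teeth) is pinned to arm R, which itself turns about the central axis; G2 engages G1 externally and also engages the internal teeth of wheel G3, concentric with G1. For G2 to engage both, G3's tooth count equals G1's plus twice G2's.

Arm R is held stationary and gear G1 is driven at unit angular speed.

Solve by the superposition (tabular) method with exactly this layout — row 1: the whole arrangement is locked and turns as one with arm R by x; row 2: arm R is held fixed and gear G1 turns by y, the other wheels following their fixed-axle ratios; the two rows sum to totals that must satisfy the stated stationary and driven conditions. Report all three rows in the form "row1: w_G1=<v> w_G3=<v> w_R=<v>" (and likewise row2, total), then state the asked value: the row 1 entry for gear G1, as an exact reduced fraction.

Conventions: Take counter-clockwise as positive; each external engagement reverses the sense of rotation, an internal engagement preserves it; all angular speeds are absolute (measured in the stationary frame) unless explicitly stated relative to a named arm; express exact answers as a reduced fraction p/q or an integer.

recognized (axles ride arm R): planetary set, 29/11/51 teeth
row 1 (train locked, turned with arm): all members turn x
row 2 (arm held, sun turns y): ω_ring = −(29/51)·y, ω_arm = 0
boundary: total ω_arm = x = 0 and total ω_sun = x + y = 1  ⇒  y = 1, x = 0
row 2 ring = −(29/51)·1 = -29/51
totals (row 1 + row 2): sun 0 + 1 = 1, ring 0 + (-29/51) = -29/51, arm 0 + 0 = 0
asked cell (row1, sun) = 0

row1: w_G1=0 w_G3=0 w_R=0
row2: w_G1=1 w_G3=-29/51 w_R=0
total: w_G1=1 w_G3=-29/51 w_R=0
asked value: 0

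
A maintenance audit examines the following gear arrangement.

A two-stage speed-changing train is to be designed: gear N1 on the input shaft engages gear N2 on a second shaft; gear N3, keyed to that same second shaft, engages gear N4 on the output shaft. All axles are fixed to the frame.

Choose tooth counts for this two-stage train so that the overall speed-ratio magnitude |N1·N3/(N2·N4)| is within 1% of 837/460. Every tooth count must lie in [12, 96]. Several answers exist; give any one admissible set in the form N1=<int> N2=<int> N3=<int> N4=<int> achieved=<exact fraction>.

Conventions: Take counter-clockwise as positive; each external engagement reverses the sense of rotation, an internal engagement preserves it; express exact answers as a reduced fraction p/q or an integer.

topology: fixed-axis compound train — 2 stages, target 837/460
target = 837/460 in lowest terms: an exact hit needs N1·N3 = k·837 and N2·N4 = k·460 for one integer k, every count in [12, 96]; additionally prefer no 1:1 stage (N1 ≠ N2, N3 ≠ N4)
k = 1: N1·N3 = 837 = 27·31, N2·N4 = 460 = 20·23
achieved = 27·31/(20·23) = 837/460; |achieved − target| = 0 ≤ 837/46000 ✓

N1=27 N2=20 N3=31 N4=23 achieved=837/460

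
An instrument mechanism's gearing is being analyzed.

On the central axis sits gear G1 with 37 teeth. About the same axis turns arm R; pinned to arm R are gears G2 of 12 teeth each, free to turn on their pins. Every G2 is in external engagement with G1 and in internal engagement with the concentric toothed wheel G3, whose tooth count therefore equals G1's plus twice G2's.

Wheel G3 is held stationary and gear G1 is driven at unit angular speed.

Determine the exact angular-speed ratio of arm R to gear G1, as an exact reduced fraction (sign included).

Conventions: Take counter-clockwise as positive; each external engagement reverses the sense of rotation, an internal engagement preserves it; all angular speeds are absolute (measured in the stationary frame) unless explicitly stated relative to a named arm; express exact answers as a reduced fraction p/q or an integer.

37/98

recognized (axles ride arm R): planetary set, 37/12/61 teeth
ring teeth: 37 + 2·12 = 61
37(ω_sun−ω_arm) = −61(ω_ring−ω_arm),  ω_ring = 0, ω_sun = 1
37(1−ω_arm) = −61(0−ω_arm)  ⇒  98·ω_arm = 37  ⇒  ω_arm = 37/98
ω_out/ω_in = 37/98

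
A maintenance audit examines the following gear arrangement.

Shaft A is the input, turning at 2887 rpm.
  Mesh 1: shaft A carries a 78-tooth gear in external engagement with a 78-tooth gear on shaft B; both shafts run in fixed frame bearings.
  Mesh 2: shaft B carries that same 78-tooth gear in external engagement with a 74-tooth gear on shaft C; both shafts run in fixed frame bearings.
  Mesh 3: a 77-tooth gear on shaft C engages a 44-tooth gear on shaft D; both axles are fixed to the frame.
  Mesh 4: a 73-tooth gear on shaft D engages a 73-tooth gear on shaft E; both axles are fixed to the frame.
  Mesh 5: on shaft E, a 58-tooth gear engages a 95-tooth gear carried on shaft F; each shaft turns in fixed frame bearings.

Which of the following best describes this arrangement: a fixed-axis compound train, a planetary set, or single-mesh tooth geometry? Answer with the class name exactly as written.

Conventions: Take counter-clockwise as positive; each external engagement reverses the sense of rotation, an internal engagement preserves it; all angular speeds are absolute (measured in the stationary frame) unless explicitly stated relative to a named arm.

topology: fixed-axis compound train — 5 meshes, A→F
classification: fixed-axis compound train

fixed-axis compound train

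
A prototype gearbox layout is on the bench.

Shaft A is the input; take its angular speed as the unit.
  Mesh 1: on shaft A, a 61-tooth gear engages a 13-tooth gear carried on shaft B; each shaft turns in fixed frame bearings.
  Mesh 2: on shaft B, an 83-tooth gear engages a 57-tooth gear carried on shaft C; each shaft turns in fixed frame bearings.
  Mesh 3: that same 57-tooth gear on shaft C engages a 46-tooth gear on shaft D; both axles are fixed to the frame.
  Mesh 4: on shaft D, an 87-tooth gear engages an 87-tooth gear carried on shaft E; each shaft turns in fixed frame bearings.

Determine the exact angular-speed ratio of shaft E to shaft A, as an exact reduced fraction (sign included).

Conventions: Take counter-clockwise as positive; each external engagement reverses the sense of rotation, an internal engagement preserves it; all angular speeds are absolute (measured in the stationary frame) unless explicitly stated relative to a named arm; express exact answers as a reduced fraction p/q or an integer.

5063/598

class = fixed-axis compound train [4 meshes; 4 ratios multiply, 4 sense flips]
mesh 1 [61T→13T]: running ratio 61/13, sense −
mesh 2 [83T→57T]: running ratio 5063/741, sense +
mesh 3 [57T→46T]: running ratio 5063/598, sense −
mesh 4 [87T→87T]: running ratio 5063/598, sense +
ω_out/ω_in = 5063/598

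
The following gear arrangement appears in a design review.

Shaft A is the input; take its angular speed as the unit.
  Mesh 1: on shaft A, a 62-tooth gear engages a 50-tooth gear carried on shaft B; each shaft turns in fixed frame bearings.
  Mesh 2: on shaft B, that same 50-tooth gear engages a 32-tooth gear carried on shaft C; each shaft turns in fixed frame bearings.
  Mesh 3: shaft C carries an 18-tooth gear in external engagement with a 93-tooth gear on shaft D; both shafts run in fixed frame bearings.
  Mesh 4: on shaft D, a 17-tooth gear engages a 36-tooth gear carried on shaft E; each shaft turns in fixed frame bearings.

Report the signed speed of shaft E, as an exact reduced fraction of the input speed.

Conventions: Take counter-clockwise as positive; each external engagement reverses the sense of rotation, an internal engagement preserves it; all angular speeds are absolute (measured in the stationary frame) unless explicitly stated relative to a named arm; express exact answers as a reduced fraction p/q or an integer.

17/96

4-mesh fixed-axis compound train (all bearings frame-fixed)
mesh 1 [62T→50T]: |ω|/ω_in = 1×62/50 = 31/25, sense flips to −
mesh 2 [50T→32T]: |ω|/ω_in = (31/25)×50/32 = 31/16, sense flips to +
mesh 3 [18T→93T]: |ω|/ω_in = (31/16)×18/93 = 3/8, sense flips to −
mesh 4 [17T→36T]: |ω|/ω_in = (3/8)×17/36 = 17/96, sense flips to +
signed output speed (× input speed) = 17/96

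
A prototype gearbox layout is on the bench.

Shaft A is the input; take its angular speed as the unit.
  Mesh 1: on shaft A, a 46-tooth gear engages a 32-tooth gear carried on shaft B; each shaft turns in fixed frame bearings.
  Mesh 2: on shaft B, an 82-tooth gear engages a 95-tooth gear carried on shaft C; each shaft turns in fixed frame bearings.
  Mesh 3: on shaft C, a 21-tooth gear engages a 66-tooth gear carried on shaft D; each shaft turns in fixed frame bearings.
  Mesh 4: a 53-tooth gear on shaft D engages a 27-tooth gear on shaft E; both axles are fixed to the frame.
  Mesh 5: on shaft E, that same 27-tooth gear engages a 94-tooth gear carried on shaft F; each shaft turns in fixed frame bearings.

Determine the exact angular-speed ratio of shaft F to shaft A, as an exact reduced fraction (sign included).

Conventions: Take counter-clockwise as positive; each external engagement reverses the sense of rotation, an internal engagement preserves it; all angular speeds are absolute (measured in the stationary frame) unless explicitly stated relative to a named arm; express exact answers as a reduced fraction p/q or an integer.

-349853/1571680

class = fixed-axis compound train [5 meshes; 5 ratios multiply, 5 sense flips]
mesh 1 [46T→32T]: running ratio 23/16, sense −
mesh 2 [82T→95T]: running ratio 943/760, sense +
mesh 3 [21T→66T]: running ratio 6601/16720, sense −
mesh 4 [53T→27T]: running ratio 349853/451440, sense +
mesh 5 [27T→94T]: running ratio 349853/1571680, sense −
ω_out/ω_in = -349853/1571680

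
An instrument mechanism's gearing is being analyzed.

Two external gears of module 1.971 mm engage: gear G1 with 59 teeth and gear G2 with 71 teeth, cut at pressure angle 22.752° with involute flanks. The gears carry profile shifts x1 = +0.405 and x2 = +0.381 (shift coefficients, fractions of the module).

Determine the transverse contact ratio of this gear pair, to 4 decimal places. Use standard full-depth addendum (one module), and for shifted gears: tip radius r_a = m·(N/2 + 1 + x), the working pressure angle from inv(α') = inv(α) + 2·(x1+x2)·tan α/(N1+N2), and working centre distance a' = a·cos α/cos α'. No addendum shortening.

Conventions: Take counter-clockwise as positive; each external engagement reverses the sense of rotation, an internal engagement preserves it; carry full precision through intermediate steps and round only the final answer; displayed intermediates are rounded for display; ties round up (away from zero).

class = single-mesh tooth geometry [involute pair 59T × 71T, m = 1.971]
base radii: r_b1 = 53.620129, r_b2 = 64.525919
tip radii: r_a1 = 60.913755, r_a2 = 72.692451
inv(α') = inv(22.752°) + 2·(+0.405+0.381)·tan α/(59+71) = 0.02734976  ⇒  α' = 24.28522°
a' = a·cos α / cos α' = 128.1150·cos 22.752°/cos 24.28522° = 129.615832
action lengths: √(r_a1²−r_b1²) = 28.902721, √(r_a2²−r_b2²) = 33.475338
base pitch p_b = π·m·cos α = 5.710258
CR = (28.902721 + 33.475338 − 129.615832·sin 24.28522°)/5.710258 = 1.588327
contact ratio ≈ 1.5883

1.5883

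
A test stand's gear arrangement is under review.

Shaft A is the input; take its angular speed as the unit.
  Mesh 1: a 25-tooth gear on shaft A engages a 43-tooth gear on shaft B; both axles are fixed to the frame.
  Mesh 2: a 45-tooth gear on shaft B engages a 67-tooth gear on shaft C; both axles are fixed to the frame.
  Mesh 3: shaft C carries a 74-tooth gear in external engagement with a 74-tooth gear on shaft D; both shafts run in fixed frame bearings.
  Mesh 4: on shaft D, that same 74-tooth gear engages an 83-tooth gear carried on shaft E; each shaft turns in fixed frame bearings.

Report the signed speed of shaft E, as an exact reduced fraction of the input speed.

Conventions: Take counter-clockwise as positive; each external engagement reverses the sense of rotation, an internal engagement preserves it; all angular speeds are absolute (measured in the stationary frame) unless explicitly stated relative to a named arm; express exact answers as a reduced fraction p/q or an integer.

83250/239123

4-mesh fixed-axis compound train (all bearings frame-fixed)
mesh 1 [25T→43T]: |ω|/ω_in = 1×25/43 = 25/43, sense flips to −
mesh 2 [45T→67T]: |ω|/ω_in = (25/43)×45/67 = 1125/2881, sense flips to +
mesh 3 [74T→74T]: |ω|/ω_in = (1125/2881)×74/74 = 1125/2881, sense flips to −
mesh 4 [74T→83T]: |ω|/ω_in = (1125/2881)×74/83 = 83250/239123, sense flips to +
signed output speed (× input speed) = 83250/239123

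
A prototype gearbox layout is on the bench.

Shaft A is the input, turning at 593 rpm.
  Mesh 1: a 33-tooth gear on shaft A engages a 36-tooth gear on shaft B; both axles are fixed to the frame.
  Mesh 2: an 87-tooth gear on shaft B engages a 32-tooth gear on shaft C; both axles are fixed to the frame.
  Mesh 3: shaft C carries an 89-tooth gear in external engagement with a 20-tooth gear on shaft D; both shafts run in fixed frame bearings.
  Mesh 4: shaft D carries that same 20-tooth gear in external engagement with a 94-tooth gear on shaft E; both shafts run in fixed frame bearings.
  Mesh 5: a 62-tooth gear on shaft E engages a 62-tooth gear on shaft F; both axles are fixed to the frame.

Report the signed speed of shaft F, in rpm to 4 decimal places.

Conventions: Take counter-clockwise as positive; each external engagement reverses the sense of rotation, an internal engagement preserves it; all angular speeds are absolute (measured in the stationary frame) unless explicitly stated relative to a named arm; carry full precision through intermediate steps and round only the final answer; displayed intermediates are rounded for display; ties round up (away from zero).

5-mesh fixed-axis compound train (all bearings frame-fixed)
mesh 1 [33T→36T]: ω = 593.0000×33/36 = 543.5833 rpm, sense flips to −
mesh 2 [87T→32T]: ω = 543.5833×87/32 = 1477.8672 rpm, sense flips to +
mesh 3 [89T→20T]: ω = 1477.8672×89/20 = 6576.5090 rpm, sense flips to −
mesh 4 [20T→94T]: ω = 6576.5090×20/94 = 1399.2572 rpm, sense flips to +
mesh 5 [62T→62T]: ω = 1399.2572×62/62 = 1399.2572 rpm, sense flips to −
signed output speed = -1399.2572 rpm

-1399.2572 rpm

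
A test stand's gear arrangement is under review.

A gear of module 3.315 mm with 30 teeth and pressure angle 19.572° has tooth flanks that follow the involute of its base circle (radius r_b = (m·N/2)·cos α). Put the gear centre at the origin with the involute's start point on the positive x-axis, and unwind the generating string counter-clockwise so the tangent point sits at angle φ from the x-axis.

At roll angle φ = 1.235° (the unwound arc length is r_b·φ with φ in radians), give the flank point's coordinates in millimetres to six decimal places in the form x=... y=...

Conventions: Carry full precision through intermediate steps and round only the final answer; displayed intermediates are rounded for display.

topology: single-mesh involute geometry — m = 3.315, N = 30
pitch radius r_p = m·N/2 = 3.315·30/2 = 49.725000
base radius r_b = r_p·cos α = 49.725000·cos 19.572° = 46.851953
roll angle φ = 1.235° = 0.02155482 rad
x = r_b·(cos φ + φ·sin φ) = 46.862835
y = r_b·(sin φ − φ·cos φ) = 0.000156

x=46.862835 y=0.000156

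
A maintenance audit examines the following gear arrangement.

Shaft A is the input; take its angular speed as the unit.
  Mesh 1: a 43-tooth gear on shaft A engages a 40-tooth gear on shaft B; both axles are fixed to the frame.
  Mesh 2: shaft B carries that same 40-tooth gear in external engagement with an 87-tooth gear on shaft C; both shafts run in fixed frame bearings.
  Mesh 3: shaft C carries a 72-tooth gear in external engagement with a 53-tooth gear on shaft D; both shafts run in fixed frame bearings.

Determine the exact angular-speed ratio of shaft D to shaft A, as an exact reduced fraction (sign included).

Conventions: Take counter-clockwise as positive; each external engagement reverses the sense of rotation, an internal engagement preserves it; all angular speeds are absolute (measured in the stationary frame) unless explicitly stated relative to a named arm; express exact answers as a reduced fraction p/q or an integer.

class = fixed-axis compound train [3 meshes; 3 ratios multiply, 3 sense flips]
mesh 1 [43T→40T]: running ratio 43/40, sense −
mesh 2 [40T→87T]: running ratio 43/87, sense +
mesh 3 [72T→53T]: running ratio 1032/1537, sense −
ω_out/ω_in = -1032/1537

-1032/1537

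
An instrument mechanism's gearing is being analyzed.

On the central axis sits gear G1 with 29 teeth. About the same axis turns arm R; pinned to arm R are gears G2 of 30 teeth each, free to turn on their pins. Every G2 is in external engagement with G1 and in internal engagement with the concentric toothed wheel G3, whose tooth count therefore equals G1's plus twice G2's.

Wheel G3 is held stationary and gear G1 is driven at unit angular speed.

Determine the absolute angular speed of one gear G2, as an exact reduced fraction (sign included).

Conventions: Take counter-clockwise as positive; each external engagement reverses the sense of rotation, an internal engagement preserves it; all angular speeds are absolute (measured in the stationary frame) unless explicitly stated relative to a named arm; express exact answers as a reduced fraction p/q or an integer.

topology: planetary set — G1 29T / G2 30T / G3 89T, arm = carrier (Willis)
ring teeth: 29 + 2·30 = 89
29(ω_sun−ω_arm) = −89(ω_ring−ω_arm),  ω_ring = 0, ω_sun = 1
29(1−ω_arm) = −89(0−ω_arm)  ⇒  118·ω_arm = 29  ⇒  ω_arm = 29/118
sun–planet mesh: 29·(1−29/118) = −30·(ω_p−ω_arm)  ⇒  ω_p−ω_arm = -2581/3540
ω_p = 29/118 − 2581/3540 = -29/60
exact speed ratio = -29/60

-29/60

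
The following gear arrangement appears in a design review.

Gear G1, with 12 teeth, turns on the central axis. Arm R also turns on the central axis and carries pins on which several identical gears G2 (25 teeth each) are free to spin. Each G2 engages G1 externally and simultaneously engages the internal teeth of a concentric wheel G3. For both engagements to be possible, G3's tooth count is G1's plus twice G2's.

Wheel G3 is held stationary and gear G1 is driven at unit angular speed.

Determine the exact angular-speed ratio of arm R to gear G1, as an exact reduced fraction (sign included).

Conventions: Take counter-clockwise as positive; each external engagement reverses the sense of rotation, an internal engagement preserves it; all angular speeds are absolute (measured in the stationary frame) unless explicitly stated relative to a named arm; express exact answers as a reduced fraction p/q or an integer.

topology: planetary set — G1 12T / G2 25T / G3 62T, arm = carrier (Willis)
ring teeth: 12 + 2·25 = 62
12(ω_sun−ω_arm) = −62(ω_ring−ω_arm),  ω_ring = 0, ω_sun = 1
12(1−ω_arm) = −62(0−ω_arm)  ⇒  74·ω_arm = 12  ⇒  ω_arm = 6/37
ω_out/ω_in = 6/37

6/37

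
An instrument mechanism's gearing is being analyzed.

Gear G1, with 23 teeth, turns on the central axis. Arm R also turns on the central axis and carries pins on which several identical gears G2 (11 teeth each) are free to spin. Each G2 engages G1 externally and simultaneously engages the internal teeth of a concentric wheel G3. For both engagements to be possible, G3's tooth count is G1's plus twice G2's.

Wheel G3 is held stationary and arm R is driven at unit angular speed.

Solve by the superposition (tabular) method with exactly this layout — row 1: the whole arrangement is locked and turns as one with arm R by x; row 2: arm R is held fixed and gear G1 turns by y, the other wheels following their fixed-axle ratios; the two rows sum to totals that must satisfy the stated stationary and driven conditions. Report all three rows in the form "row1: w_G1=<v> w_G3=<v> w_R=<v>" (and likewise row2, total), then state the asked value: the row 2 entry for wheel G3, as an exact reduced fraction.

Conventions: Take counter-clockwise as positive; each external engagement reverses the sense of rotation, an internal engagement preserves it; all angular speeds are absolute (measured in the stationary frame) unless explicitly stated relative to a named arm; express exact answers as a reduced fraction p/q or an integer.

planetary set (23T centre, 11T on arm, 45T internal) — Willis relation
row 1 (train locked, turned with arm): all members turn x
row 2 — arm fixed, fixed-axis ratios: sun y, ring −(23/45)·y, arm 0
boundary: total ω_ring = x − (23/45)·y = 0 and total ω_arm = x = 1  ⇒  y = 45/23, x = 1
row 2 ring = −(23/45)·45/23 = -1
totals (row 1 + row 2): sun 1 + 45/23 = 68/23, ring 1 + (-1) = 0, arm 1 + 0 = 1
asked cell (row2, ring) = -1

row1: w_G1=1 w_G3=1 w_R=1
row2: w_G1=45/23 w_G3=-1 w_R=0
total: w_G1=68/23 w_G3=0 w_R=1
asked value: -1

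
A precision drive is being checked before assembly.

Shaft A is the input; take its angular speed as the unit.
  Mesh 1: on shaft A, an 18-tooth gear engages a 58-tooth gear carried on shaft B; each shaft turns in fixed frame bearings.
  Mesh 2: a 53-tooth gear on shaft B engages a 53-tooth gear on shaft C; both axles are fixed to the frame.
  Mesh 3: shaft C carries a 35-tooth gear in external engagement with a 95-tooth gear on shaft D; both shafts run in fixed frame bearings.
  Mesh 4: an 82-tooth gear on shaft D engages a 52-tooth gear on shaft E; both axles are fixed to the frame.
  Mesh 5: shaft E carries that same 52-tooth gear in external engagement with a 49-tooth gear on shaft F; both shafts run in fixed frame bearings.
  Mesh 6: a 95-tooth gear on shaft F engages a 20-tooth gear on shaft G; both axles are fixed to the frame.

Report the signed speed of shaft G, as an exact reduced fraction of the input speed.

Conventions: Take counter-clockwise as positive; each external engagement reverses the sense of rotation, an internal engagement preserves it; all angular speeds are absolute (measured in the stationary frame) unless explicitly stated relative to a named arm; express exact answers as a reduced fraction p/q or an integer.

6-mesh fixed-axis compound train (all bearings frame-fixed)
mesh 1 [18T→58T]: |ω|/ω_in = 1×18/58 = 9/29, sense flips to −
mesh 2 [53T→53T]: |ω|/ω_in = (9/29)×53/53 = 9/29, sense flips to +
mesh 3 [35T→95T]: |ω|/ω_in = (9/29)×35/95 = 63/551, sense flips to −
mesh 4 [82T→52T]: |ω|/ω_in = (63/551)×82/52 = 2583/14326, sense flips to +
mesh 5 [52T→49T]: |ω|/ω_in = (2583/14326)×52/49 = 738/3857, sense flips to −
mesh 6 [95T→20T]: |ω|/ω_in = (738/3857)×95/20 = 369/406, sense flips to +
signed output speed (× input speed) = 369/406

369/406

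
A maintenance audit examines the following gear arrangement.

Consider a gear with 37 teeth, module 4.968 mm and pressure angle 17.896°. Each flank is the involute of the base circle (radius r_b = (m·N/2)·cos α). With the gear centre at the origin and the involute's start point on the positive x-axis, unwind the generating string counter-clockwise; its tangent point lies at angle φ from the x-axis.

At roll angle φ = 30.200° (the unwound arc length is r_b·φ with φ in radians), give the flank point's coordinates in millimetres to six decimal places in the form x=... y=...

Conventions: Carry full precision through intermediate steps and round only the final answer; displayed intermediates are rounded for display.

topology: single-mesh involute geometry — m = 4.968, N = 37
pitch radius r_p = m·N/2 = 4.968·37/2 = 91.908000
base radius r_b = r_p·cos α = 91.908000·cos 17.896° = 87.461110
roll angle φ = 30.200° = 0.52708943 rad
x = r_b·(cos φ + φ·sin φ) = 98.779566
y = r_b·(sin φ − φ·cos φ) = 4.151764

x=98.779566 y=4.151764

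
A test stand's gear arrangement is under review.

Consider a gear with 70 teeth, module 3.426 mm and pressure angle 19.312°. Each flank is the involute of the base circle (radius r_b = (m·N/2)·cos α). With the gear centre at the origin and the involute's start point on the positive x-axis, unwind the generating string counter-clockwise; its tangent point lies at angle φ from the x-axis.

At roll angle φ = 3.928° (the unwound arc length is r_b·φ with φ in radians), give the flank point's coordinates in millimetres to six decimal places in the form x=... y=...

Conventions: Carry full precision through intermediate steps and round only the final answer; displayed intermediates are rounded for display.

class = single-mesh tooth geometry [base-circle involute, m = 3.426, 70T]
pitch radius r_p = m·N/2 = 3.426·70/2 = 119.910000
base radius r_b = r_p·cos α = 119.910000·cos 19.312° = 113.162869
roll angle φ = 3.928° = 0.06855653 rad
x = r_b·(cos φ + φ·sin φ) = 113.428489
y = r_b·(sin φ − φ·cos φ) = 0.012149

x=113.428489 y=0.012149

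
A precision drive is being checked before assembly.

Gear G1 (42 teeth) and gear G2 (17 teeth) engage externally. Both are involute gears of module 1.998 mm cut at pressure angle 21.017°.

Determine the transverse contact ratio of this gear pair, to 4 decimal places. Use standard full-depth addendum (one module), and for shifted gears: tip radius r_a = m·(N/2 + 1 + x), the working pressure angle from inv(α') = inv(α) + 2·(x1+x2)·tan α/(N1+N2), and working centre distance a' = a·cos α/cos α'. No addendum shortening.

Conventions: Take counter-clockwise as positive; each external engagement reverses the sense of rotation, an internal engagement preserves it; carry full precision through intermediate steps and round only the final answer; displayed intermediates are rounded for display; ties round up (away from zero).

single-mesh involute tooth geometry (42T engaging 17T at module 1.998)
base radii: r_b1 = 39.166704, r_b2 = 15.853190
tip radii: r_a1 = 43.956000, r_a2 = 18.981000
no profile shift: α' = α, a' = a
action lengths: √(r_a1²−r_b1²) = 19.952423, √(r_a2²−r_b2²) = 10.438138
base pitch p_b = π·m·cos α = 5.859325
CR = (19.952423 + 10.438138 − 58.941000·sin 21.01700°)/5.859325 = 1.578965
contact ratio ≈ 1.5790

1.5790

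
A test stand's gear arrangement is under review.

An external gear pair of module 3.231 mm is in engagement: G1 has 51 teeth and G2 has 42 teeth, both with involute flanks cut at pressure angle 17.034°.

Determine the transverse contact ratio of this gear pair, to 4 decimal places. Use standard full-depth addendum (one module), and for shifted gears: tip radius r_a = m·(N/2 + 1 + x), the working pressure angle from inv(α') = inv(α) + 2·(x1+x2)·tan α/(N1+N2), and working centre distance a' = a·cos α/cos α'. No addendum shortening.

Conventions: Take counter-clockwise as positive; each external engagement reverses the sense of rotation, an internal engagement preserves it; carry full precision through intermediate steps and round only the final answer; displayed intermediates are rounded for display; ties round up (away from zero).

1.9150

recognized (one external pair, fixed centres): single-mesh tooth geometry, m = 3.231, N1 = 51, N2 = 42
base radii: r_b1 = 78.776119, r_b2 = 64.874451
tip radii: r_a1 = 85.621500, r_a2 = 71.082000
no profile shift: α' = α, a' = a
action lengths: √(r_a1²−r_b1²) = 33.546451, √(r_a2²−r_b2²) = 29.050927
base pitch p_b = π·m·cos α = 9.705195
CR = (33.546451 + 29.050927 − 150.241500·sin 17.03400°)/9.705195 = 1.915032
contact ratio ≈ 1.9150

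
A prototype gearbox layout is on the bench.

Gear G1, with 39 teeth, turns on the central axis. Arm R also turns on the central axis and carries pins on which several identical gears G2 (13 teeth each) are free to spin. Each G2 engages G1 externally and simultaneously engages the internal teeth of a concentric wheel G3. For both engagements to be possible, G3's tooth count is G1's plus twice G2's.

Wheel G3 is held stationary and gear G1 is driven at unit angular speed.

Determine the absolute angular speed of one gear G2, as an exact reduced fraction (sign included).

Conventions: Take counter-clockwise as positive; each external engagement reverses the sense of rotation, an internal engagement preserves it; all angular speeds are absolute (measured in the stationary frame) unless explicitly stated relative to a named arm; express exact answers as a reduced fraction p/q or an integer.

-3/2

topology: planetary set — G1 39T / G2 13T / G3 65T, arm = carrier (Willis)
ring teeth: 39 + 2·13 = 65
39(ω_sun−ω_arm) = −65(ω_ring−ω_arm),  ω_ring = 0, ω_sun = 1
39(1−ω_arm) = −65(0−ω_arm)  ⇒  104·ω_arm = 39  ⇒  ω_arm = 3/8
sun–planet mesh: 39·(1−3/8) = −13·(ω_p−ω_arm)  ⇒  ω_p−ω_arm = -15/8
ω_p = 3/8 − 15/8 = -3/2
exact speed ratio = -3/2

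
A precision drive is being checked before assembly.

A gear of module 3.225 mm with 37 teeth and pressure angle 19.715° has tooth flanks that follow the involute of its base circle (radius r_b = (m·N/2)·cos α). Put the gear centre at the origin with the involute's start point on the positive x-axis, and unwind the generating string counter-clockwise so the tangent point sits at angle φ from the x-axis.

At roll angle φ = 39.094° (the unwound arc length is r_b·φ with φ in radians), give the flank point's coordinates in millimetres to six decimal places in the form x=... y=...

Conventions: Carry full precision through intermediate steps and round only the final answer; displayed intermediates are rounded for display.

x=67.756546 y=5.674836

recognized (one wheel, involute flank): single-mesh tooth geometry, m = 3.225, N = 37
pitch radius r_p = m·N/2 = 3.225·37/2 = 59.662500
base radius r_b = r_p·cos α = 59.662500·cos 19.715° = 56.165219
roll angle φ = 39.094° = 0.68231902 rad
x = r_b·(cos φ + φ·sin φ) = 67.756546
y = r_b·(sin φ − φ·cos φ) = 5.674836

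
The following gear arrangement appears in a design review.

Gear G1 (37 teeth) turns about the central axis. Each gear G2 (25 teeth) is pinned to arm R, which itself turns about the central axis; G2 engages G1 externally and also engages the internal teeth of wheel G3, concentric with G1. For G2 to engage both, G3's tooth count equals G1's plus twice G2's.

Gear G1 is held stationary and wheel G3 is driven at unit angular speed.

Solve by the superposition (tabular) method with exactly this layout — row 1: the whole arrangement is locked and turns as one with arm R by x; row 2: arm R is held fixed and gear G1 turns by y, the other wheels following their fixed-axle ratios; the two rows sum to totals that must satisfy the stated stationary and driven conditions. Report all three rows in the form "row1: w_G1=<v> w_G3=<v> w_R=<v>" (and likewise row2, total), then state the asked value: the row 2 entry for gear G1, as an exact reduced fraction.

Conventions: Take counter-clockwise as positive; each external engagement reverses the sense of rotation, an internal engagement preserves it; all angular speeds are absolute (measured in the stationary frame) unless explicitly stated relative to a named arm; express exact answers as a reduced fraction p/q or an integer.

row1: w_G1=87/124 w_G3=87/124 w_R=87/124
row2: w_G1=-87/124 w_G3=37/124 w_R=0
total: w_G1=0 w_G3=1 w_R=87/124
asked value: -87/124

topology: planetary set — G1 37T / G2 25T / G3 87T, arm = carrier (Willis)
row 1 — lock + rotate with arm: ω_sun = ω_ring = ω_arm = x
row 2 — arm fixed, fixed-axis ratios: sun y, ring −(37/87)·y, arm 0
boundary: total ω_sun = x + y = 0 and total ω_ring = x − (37/87)·y = 1  ⇒  y = -87/124, x = 87/124
row 2 ring = −(37/87)·(-87/124) = 37/124
totals (row 1 + row 2): sun 87/124 + (-87/124) = 0, ring 87/124 + 37/124 = 1, arm 87/124 + 0 = 87/124
asked cell (row2, sun) = -87/124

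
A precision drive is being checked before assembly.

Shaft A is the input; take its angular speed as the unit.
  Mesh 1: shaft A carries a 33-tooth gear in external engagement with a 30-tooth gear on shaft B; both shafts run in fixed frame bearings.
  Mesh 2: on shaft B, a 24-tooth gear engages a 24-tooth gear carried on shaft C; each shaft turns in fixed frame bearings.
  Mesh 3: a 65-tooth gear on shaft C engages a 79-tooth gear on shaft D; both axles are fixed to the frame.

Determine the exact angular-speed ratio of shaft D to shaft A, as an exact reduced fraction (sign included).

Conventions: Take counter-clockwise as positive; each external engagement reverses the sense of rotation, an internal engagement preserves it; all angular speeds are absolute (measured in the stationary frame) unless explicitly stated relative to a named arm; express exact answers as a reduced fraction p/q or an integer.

class = fixed-axis compound train [3 meshes; 3 ratios multiply, 3 sense flips]
mesh 1 [33T→30T]: running ratio 11/10, sense −
mesh 2 [24T→24T]: running ratio 11/10, sense +
mesh 3 [65T→79T]: running ratio 143/158, sense −
ω_out/ω_in = -143/158

-143/158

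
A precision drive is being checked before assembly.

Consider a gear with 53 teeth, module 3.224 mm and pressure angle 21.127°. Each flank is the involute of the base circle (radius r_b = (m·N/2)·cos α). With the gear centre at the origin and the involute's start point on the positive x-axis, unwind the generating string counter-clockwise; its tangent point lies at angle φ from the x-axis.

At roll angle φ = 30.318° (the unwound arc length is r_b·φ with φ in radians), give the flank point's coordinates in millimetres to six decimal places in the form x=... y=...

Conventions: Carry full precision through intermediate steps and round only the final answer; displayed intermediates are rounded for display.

recognized (one wheel, involute flank): single-mesh tooth geometry, m = 3.224, N = 53
pitch radius r_p = m·N/2 = 3.224·53/2 = 85.436000
base radius r_b = r_p·cos α = 85.436000·cos 21.127° = 79.693316
roll angle φ = 30.318° = 0.52914892 rad
x = r_b·(cos φ + φ·sin φ) = 90.081401
y = r_b·(sin φ − φ·cos φ) = 3.826707

x=90.081401 y=3.826707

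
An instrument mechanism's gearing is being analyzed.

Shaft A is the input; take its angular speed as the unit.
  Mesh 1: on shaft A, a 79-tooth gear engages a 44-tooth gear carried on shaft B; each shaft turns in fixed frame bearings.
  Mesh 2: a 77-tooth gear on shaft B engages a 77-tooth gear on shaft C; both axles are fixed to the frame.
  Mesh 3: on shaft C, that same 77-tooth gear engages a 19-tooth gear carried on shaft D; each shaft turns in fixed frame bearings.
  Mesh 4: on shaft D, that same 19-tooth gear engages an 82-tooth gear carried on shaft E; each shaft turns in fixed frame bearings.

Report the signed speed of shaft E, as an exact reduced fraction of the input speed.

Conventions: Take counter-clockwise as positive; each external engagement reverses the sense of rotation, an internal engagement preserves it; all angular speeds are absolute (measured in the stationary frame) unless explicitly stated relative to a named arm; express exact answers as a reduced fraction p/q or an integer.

4-mesh fixed-axis compound train (all bearings frame-fixed)
mesh 1 [79T→44T]: |ω|/ω_in = 1×79/44 = 79/44, sense flips to −
mesh 2 [77T→77T]: |ω|/ω_in = (79/44)×77/77 = 79/44, sense flips to +
mesh 3 [77T→19T]: |ω|/ω_in = (79/44)×77/19 = 553/76, sense flips to −
mesh 4 [19T→82T]: |ω|/ω_in = (553/76)×19/82 = 553/328, sense flips to +
signed output speed (× input speed) = 553/328

553/328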